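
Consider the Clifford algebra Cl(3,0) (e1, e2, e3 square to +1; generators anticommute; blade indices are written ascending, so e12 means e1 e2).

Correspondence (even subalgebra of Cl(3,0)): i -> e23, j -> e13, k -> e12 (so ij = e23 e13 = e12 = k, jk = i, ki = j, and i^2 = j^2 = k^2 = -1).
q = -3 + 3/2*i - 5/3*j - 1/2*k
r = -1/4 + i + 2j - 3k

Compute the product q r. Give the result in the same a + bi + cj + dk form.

In blades: q = -3 - 1/2*e12 - 5/3*e13 + 3/2*e23, r = -1/4 - 3*e12 + 2*e13 + e23.
Distribute q over r term by term (generator squares from the signature, products reordered to ascending indices): (-3)*r = 3/4 + 9*e12 - 6*e13 - 3*e23; (-1/2*e12)*r = -3/2 + 1/8*e12 - 1/2*e13 + e23; (-5/3*e13)*r = 10/3 + 5/3*e12 + 5/12*e13 + 5*e23; (3/2*e23)*r = -3/2 + 3*e12 + 9/2*e13 - 3/8*e23.
Sum: 13/12 + 331/24*e12 - 19/12*e13 + 21/8*e23; translating back through the correspondence:
Answer: 13/12 + 21/8*i - 19/12*j + 331/24*k


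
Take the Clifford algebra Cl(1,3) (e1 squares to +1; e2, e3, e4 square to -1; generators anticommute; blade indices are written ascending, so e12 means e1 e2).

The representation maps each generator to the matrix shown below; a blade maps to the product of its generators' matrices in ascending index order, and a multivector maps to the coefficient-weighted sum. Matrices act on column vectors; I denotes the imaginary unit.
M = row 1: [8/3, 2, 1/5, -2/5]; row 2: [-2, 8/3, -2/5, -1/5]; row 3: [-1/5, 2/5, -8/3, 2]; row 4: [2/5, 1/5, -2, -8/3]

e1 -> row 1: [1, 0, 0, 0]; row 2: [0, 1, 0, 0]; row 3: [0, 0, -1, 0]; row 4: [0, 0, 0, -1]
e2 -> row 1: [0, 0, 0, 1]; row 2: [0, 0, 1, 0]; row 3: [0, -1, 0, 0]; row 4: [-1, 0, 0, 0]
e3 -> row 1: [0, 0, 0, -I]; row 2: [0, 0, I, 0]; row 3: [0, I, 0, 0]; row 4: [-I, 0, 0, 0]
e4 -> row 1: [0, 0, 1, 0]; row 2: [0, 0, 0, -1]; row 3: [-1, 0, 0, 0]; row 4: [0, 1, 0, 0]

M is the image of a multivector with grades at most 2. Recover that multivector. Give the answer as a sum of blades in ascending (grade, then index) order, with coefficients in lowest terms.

Method: the blade images are trace-orthogonal — tr(rho(e_A) rho(e_B)^-1) = 4 if A = B and 0 otherwise — and rho(e_A)^-1 = (e_A)^2 * rho(e_A) with (e_A)^2 = +1 or -1, so the coefficient of e_A in the preimage is (e_A)^2 * tr(M rho(e_A))/4.
Nonzero projections over blades of grade <= 2: e1: (e1)^2 = +1, tr(M rho(e1)) = 32/3, coefficient 8/3; e2: (e2)^2 = -1, tr(M rho(e2)) = 8/5, coefficient -2/5; e4: (e4)^2 = -1, tr(M rho(e4)) = -4/5, coefficient 1/5; e24: (e24)^2 = -1, tr(M rho(e24)) = -8, coefficient 2. Every other blade of grade <= 2 projects to 0.
Answer: 8/3*e1 - 2/5*e2 + 1/5*e4 + 2*e24


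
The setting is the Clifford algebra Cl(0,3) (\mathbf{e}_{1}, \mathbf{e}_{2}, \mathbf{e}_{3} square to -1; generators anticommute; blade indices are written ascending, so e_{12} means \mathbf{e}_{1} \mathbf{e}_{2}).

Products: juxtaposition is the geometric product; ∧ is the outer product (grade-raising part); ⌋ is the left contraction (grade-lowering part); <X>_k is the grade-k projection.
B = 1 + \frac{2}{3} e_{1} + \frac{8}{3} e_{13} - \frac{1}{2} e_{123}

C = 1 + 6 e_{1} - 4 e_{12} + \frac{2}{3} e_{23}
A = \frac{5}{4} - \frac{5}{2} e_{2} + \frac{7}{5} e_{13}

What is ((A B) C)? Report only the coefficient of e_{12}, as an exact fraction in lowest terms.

step 1: -\frac{149}{60} + \frac{5}{6} e_{1} - \frac{16}{5} e_{2} + \frac{14}{15} e_{3} + \frac{5}{3} e_{12} + \frac{359}{60} e_{13} + \frac{145}{24} e_{123}
step 2: -\frac{49}{60} - \frac{953}{180} e_{1} + \frac{484}{45} e_{2} + \frac{947}{15} e_{3} + \frac{3131}{90} e_{12} - \frac{131}{180} e_{13} - \frac{503}{36} e_{23} + \frac{1031}{360} e_{123}
Answer: \frac{3131}{90}


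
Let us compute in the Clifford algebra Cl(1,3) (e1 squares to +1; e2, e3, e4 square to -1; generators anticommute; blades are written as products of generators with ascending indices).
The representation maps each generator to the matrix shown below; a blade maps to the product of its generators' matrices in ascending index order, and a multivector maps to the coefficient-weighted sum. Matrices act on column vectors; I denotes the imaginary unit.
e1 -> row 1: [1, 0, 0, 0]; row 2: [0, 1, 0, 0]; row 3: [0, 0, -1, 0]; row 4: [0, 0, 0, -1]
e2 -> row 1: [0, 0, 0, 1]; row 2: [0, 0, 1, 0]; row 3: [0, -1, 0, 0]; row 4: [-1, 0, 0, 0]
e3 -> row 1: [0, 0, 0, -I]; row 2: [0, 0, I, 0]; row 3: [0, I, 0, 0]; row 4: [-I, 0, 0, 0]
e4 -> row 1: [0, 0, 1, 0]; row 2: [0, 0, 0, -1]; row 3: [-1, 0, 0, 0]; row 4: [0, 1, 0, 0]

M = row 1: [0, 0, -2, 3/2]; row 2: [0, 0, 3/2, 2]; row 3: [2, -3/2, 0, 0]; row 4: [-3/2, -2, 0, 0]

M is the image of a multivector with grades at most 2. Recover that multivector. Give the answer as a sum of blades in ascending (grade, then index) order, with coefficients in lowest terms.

Method: the blade images are trace-orthogonal — tr(rho(e_A) rho(e_B)^-1) = 4 if A = B and 0 otherwise — and rho(e_A)^-1 = (e_A)^2 * rho(e_A) with (e_A)^2 = +1 or -1, so the coefficient of e_A in the preimage is (e_A)^2 * tr(M rho(e_A))/4.
Nonzero projections over blades of grade <= 2: e2: (e2)^2 = -1, tr(M rho(e2)) = -6, coefficient 3/2; e4: (e4)^2 = -1, tr(M rho(e4)) = 8, coefficient -2. Every other blade of grade <= 2 projects to 0.
Answer: 3/2*e2 - 2*e4


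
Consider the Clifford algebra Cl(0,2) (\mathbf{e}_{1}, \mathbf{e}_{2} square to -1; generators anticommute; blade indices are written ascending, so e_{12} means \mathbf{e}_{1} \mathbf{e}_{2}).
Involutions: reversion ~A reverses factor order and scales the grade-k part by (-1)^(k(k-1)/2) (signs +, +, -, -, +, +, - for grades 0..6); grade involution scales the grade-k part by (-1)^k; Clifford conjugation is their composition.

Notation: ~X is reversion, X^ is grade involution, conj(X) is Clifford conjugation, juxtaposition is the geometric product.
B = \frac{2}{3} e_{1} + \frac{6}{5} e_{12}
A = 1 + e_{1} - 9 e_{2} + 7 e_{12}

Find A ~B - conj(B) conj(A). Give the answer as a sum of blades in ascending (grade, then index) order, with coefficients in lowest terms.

first term: \frac{116}{15} + \frac{172}{15} e_{1} + \frac{88}{15} e_{2} + \frac{24}{5} e_{12}
second term: -\frac{136}{15} + \frac{152}{15} e_{1} - \frac{52}{15} e_{2} - \frac{36}{5} e_{12}
Answer: \frac{84}{5} + \frac{4}{3} e_{1} + \frac{28}{3} e_{2} + 12 e_{12}


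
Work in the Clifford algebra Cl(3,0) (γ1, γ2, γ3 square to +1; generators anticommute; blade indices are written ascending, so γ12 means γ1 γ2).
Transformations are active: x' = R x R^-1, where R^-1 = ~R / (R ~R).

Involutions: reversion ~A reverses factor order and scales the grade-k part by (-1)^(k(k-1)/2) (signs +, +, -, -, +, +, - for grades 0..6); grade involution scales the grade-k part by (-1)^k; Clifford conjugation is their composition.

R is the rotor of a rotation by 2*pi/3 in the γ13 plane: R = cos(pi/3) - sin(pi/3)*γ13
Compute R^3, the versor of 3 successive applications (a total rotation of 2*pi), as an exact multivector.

Half-angle bookkeeping: 3 applications in γ13 add up to rotor phase 3*pi/3 = pi, so R^3 = cos(pi) - sin(pi)*γ13.
cos(pi) = -1 and sin(pi) = 0, so R^3 = -1. The total rotation 2*pi is 1 full turn, so every vector returns to itself, yet the rotor is -1, on the OTHER sheet of the double cover (an odd number of 2*pi turns).
Answer: -1


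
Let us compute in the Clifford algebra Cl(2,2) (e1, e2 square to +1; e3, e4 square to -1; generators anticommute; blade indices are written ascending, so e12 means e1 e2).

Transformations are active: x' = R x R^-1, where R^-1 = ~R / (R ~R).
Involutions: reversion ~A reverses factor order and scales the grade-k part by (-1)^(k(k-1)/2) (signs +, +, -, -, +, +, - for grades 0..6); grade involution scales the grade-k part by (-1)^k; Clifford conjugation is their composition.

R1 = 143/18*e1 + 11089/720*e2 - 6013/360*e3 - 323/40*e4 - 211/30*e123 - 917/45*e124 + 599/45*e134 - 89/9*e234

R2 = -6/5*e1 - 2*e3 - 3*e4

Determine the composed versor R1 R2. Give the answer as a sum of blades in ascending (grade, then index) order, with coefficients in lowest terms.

Distribute over the terms of R2 (each basis-blade product reordered to ascending indices, repeated generators contracted through their squares):
R1 (-6/5*e1) = -143/15 + 11089/600*e12 - 6013/300*e13 - 969/100*e14 + 211/25*e23 + 1834/75*e24 - 1198/75*e34 - 178/15*e1234
R1 (-2*e3) = -6013/180 - 211/15*e12 - 143/9*e13 - 1198/45*e14 - 11089/360*e23 + 178/9*e24 - 323/20*e34 - 1834/45*e1234
R1 (-3*e4) = -969/40 - 917/15*e12 + 599/15*e13 - 143/6*e14 - 89/3*e23 - 11089/240*e24 + 6013/120*e34 + 211/10*e1234
Summing the partial products and collecting blades:
Answer: -24179/360 - 34031/600*e12 + 3601/900*e13 - 54131/900*e14 - 93653/1800*e23 - 7103/3600*e24 + 3597/200*e34 - 2837/90*e1234


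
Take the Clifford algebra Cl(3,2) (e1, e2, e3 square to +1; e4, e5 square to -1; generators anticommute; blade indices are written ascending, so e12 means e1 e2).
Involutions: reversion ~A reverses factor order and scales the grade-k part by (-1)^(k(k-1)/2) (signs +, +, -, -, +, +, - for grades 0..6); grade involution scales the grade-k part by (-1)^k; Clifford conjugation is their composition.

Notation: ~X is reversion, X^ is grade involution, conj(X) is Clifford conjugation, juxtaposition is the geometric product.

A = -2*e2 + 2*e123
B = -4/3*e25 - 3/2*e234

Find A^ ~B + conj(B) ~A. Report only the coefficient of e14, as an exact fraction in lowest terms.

first term: 8/3*e5 + 3*e14 + 3*e34 + 8/3*e135
second term: 8/3*e5 + 3*e14 + 3*e34 - 8/3*e135
Answer: 6


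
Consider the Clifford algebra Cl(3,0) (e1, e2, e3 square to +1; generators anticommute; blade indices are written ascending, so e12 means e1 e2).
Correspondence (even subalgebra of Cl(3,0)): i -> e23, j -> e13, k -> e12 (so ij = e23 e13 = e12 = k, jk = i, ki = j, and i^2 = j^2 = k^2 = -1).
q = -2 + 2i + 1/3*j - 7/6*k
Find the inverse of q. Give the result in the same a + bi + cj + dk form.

In blades: q = -2 - 7/6*e12 + 1/3*e13 + 2*e23.
With qbar = -2 + 7/6*e12 - 1/3*e13 - 2*e23 (scalar fixed, mapped units negated), q qbar = 341/36 (the sum of squared coefficients), so q^-1 = qbar / (341/36) = -72/341 + 42/341*e12 - 12/341*e13 - 72/341*e23; translating back:
Answer: -72/341 - 72/341*i - 12/341*j + 42/341*k


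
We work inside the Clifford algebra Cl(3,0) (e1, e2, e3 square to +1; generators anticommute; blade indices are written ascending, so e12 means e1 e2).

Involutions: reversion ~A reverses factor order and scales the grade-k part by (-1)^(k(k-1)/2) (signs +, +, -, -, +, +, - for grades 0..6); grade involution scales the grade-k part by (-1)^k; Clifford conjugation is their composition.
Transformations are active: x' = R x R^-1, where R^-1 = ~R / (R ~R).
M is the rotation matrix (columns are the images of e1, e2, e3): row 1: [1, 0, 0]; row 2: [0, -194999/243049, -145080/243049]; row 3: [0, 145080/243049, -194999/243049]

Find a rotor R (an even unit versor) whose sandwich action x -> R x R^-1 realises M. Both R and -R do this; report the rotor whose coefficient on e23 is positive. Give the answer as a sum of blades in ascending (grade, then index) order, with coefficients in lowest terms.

Method: write R = a + b12*e12 + b13*e13 + b23*e23 with a^2 + b12^2 + b13^2 + b23^2 = 1 (so R^-1 = ~R). Expanding the columns R e_j ~R gives tr M = 4a^2 - 1 and, from the antisymmetric part, M21 - M12 = -4a*b12, M13 - M31 = 4a*b13, M32 - M23 = -4a*b23.
Here tr M = -146949/243049, so a^2 = (1 + tr M)/4 = 24025/243049 and a = ±155/493. Taking a = 155/493: M21 - M12 = 0, M13 - M31 = 0, M32 - M23 = 290160/243049, giving b12 = 0, b13 = 0, b23 = -468/493, i.e. R = 155/493 - 468/493*e23.
Its e23 coefficient is negative, so report the other preimage -R.
Answer: -155/493 + 468/493*e23. Note: both R and -R realise this M (trace -146949/243049); the covering map identifies them, and the e23-coefficient sign is the tie-breaker.


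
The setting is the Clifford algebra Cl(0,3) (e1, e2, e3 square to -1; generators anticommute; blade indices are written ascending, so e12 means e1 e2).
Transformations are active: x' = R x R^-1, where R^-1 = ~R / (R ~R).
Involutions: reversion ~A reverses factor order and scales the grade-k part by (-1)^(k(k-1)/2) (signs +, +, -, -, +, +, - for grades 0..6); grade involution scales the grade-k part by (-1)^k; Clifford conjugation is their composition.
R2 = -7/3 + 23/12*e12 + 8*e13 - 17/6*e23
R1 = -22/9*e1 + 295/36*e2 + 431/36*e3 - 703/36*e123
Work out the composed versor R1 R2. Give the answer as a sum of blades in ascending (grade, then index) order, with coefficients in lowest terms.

Distribute over the terms of R1 (each basis-blade product reordered to ascending indices, repeated generators contracted through their squares):
(-22/9*e1) R2 = 154/27*e1 + 253/54*e2 + 176/9*e3 + 187/27*e123
(295/36*e2) R2 = 6785/432*e1 - 2065/108*e2 + 5015/216*e3 - 590/9*e123
(431/36*e3) R2 = 862/9*e1 - 7327/216*e2 - 3017/108*e3 + 9913/432*e123
(-703/36*e123) R2 = -11951/216*e1 - 1406/9*e2 + 16169/432*e3 + 4921/108*e123
Summing the partial products and collecting blades:
Answer: 26723/432*e1 - 44189/216*e2 + 22579/432*e3 + 1423/144*e123


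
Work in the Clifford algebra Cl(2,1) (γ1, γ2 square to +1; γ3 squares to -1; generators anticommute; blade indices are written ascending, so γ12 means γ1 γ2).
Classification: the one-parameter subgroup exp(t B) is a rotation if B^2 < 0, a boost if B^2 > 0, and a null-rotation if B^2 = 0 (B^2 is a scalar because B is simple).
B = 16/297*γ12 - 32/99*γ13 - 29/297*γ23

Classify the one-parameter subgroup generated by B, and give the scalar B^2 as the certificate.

B^2 term by term: the squares give (16/297)^2*(γ12)^2 + (-32/99)^2*(γ13)^2 + (-29/297)^2*(γ23)^2 = 256/88209*(-1) + 1024/9801*(+1) + 841/88209*(+1) = 1/9 (each basis 2-blade squares to minus the product of its generators' squares); cross terms between blades sharing an index anticommute and cancel. So B^2 = 1/9.
Answer: boost, certificate B^2 = 1/9. The invariant at work: B^2 = 1/9 is unchanged by conjugation, hence its sign classifies the subgroup whatever basis B is written in.


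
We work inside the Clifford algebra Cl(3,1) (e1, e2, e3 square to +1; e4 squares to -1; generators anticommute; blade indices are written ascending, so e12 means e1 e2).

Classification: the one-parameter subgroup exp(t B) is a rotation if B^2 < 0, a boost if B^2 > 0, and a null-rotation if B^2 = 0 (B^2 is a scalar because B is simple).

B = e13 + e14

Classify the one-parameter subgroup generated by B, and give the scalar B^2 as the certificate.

B^2 term by term: the squares give (1)^2*(e13)^2 + (1)^2*(e14)^2 = 1*(-1) + 1*(+1) = 0 (each basis 2-blade squares to minus the product of its generators' squares); cross terms between blades sharing an index anticommute and cancel. So B^2 = 0.
Answer: null-rotation, certificate B^2 = 0. The class reads off the invariant scalar 0 directly.


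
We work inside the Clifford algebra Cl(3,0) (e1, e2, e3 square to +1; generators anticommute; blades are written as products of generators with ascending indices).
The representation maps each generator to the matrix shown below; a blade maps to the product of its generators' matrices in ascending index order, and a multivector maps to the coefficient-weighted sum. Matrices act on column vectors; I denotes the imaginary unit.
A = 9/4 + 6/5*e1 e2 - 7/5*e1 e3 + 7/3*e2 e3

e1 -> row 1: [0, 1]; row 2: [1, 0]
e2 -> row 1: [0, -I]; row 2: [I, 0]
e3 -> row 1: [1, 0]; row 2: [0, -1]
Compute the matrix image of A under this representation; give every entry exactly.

Bivector images (products of the table entries): rho(e1 e2) = rho(e1)rho(e2) = row 1: [I, 0]; row 2: [0, -I]; rho(e1 e3) = rho(e1)rho(e3) = row 1: [0, -1]; row 2: [1, 0]; rho(e2 e3) = rho(e2)rho(e3) = row 1: [0, I]; row 2: [I, 0].
M = (9/4)*1 + (6/5)*rho(e1 e2) + (-7/5)*rho(e1 e3) + (7/3)*rho(e2 e3), summed entrywise (1 is the identity matrix):
Answer: row 1: [9/4 + 6*I/5, 7/5 + 7*I/3]; row 2: [-7/5 + 7*I/3, 9/4 - 6*I/5]


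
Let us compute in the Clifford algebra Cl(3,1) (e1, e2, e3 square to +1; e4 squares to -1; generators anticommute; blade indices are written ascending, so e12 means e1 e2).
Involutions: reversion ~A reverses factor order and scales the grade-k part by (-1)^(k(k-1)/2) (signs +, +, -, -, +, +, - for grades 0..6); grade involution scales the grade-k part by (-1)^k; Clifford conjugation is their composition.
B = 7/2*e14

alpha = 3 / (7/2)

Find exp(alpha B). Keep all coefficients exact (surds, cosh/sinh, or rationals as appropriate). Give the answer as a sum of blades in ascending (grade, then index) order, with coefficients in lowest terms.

B^2 = (7/2)^2*(e14)^2 = 49/4*(+1) = 49/4 (a basis 2-blade squares to minus the product of its generators' squares).
B^2 = 49/4 — B^2 > 0, so the exponential closes hyperbolically: l = 7/2, alpha*l = 3, so exp(alpha B) = cosh(3) + (sinh(3)/(7/2))*B = cosh(3) + (2*sinh(3)/7)*B.
Answer: cosh(3) + sinh(3)*e14


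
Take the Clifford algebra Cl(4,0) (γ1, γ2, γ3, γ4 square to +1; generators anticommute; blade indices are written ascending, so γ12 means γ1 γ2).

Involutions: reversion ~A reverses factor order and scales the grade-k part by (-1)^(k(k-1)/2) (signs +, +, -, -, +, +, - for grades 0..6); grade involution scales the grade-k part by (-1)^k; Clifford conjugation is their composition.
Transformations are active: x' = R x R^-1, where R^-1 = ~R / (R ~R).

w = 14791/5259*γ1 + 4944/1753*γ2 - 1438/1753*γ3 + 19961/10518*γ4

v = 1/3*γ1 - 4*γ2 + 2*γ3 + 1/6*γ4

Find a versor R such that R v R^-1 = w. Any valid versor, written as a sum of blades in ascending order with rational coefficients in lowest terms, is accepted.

Construction: equal norms (both 725/36) license R = v + w = 16544/5259*γ1 - 2068/1753*γ2 + 2068/1753*γ3 + 3619/1753*γ4 — nothing changes along that direction, while (v - w)/2 changes sign, so v maps onto w.
Answer: 16544/5259*γ1 - 2068/1753*γ2 + 2068/1753*γ3 + 3619/1753*γ4


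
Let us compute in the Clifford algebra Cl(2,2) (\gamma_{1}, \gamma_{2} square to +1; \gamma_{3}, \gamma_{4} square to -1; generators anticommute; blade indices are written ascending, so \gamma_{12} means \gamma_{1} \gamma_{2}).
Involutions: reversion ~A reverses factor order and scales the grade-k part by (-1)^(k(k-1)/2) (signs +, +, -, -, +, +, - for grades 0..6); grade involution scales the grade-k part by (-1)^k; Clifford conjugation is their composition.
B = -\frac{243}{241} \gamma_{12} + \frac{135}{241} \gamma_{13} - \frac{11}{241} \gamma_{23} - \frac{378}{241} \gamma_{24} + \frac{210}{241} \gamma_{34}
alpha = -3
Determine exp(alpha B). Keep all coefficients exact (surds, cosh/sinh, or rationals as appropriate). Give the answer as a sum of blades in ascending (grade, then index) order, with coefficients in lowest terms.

B^2 term by term: the squares give (-\frac{243}{241})^2*(\gamma_{12})^2 + (\frac{135}{241})^2*(\gamma_{13})^2 + (-\frac{11}{241})^2*(\gamma_{23})^2 + (-\frac{378}{241})^2*(\gamma_{24})^2 + (\frac{210}{241})^2*(\gamma_{34})^2 = \frac{59049}{58081}*(-1) + \frac{18225}{58081}*(+1) + \frac{121}{58081}*(+1) + \frac{142884}{58081}*(+1) + \frac{44100}{58081}*(-1) = 1 (each basis 2-blade squares to minus the product of its generators' squares); cross terms between blades sharing an index anticommute and cancel; the commuting (index-disjoint) pairs give grade-4 terms 2*c*c'*(blade product), which cancel blade by blade — \gamma_{1234}: -\frac{102060}{58081} + \frac{102060}{58081} = 0 — confirming B is simple. So B^2 = 1.
B^2 = 1 — a positive square means the series sums to a boost: l = 1, alpha*l = -3, so exp(alpha B) = cosh(-3) + (sinh(-3)/1)*B = \cosh{\left(3 \right)} + (- \sinh{\left(3 \right)})*B.
Answer: \cosh{\left(3 \right)} + \frac{243 \sinh{\left(3 \right)}}{241} \gamma_{12} - \frac{135 \sinh{\left(3 \right)}}{241} \gamma_{13} + \frac{11 \sinh{\left(3 \right)}}{241} \gamma_{23} + \frac{378 \sinh{\left(3 \right)}}{241} \gamma_{24} - \frac{210 \sinh{\left(3 \right)}}{241} \gamma_{34}


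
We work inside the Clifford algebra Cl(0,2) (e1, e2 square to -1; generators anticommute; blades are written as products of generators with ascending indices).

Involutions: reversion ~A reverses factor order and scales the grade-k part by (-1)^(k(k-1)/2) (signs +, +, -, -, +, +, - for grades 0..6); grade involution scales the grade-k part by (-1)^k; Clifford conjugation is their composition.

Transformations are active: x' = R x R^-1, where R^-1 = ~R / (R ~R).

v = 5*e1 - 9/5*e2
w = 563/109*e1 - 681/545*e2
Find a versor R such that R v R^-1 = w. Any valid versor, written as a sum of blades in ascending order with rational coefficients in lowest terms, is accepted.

Key observation: q(v) = q(w) = -706/25 (sandwiches preserve the norm), so R = v + w = 1108/109*e1 - 1662/545*e2 works whenever it is invertible — the component of v along it is kept and (v - w)/2 reverses, sending v to w.
Answer: 1108/109*e1 - 1662/545*e2


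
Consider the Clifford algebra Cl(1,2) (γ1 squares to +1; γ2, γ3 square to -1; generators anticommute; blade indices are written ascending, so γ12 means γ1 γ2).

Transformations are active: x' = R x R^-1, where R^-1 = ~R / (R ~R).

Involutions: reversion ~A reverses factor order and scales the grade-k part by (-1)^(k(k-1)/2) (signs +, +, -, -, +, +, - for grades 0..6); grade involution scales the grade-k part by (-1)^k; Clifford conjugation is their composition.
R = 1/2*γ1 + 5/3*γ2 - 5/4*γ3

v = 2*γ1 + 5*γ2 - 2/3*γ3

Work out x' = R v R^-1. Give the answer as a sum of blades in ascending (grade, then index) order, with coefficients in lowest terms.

~R = 1/2*γ1 + 5/3*γ2 - 5/4*γ3, and R ~R = -589/144, so R^-1 = ~R / (-589/144).
R v = -49/6 - 5/6*γ12 + 13/6*γ13 + 185/36*γ23
Answer: -2/589*γ1 + 975/589*γ2 - 7642/1767*γ3


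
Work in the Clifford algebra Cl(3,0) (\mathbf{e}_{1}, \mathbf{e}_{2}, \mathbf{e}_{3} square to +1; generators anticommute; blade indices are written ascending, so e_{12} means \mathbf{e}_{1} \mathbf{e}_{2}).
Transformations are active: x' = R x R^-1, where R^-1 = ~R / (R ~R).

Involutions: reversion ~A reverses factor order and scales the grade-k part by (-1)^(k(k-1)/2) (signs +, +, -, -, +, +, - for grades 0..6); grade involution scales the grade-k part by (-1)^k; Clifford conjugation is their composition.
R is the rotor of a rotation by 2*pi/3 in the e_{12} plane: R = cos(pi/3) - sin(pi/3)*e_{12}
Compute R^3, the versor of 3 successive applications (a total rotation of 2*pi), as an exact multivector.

The rotor phase is half the rotation angle and phases add under composition, so 3 steps in the e_{12} plane accumulate phase 3*(pi/3) = \pi: R^3 = cos(\pi) - sin(\pi)*e_{12}.
cos(\pi) = -1 and sin(\pi) = 0, so R^3 = -1. The total rotation 2*pi is 1 full turn, so every vector returns to itself, yet the rotor is -1, on the OTHER sheet of the double cover (an odd number of 2*pi turns).
Answer: -1


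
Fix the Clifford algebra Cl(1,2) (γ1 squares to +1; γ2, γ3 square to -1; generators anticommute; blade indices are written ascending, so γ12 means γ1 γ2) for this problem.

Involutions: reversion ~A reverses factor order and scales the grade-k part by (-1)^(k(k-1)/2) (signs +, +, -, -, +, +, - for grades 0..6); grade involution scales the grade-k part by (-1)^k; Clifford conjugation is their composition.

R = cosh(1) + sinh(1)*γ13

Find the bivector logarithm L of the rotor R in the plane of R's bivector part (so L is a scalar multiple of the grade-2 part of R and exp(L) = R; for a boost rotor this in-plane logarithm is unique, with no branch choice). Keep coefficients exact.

The scalar part of R is cosh(1), giving the rapidity magnitude (cosh is even); the bivector part supplies orientation, its quotient by sinh of the rapidity is the plane, and L = rapidity * plane — unique in that plane, since flipping both signs leaves L unchanged.
Concretely: cosh(rapidity) = cosh(1) gives rapidity = ±1, and since rapidity/sinh(rapidity) is even the sign is immaterial: L = (rapidity/sinh(rapidity)) * <R>_2 = (1/sinh(1)) * <R>_2.
Answer: γ13


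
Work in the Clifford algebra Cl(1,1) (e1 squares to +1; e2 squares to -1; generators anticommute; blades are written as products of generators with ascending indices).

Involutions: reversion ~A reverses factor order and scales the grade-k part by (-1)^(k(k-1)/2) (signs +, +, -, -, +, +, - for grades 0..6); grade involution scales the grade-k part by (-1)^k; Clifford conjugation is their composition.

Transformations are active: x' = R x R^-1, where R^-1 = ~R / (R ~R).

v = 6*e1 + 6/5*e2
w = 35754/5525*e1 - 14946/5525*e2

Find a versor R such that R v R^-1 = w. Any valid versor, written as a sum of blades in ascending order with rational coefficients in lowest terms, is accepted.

Sketch: the shared square 864/25 makes R = v + w = 68904/5525*e1 - 8316/5525*e2 the natural versor; its sandwich fixes that direction, negates (v - w)/2, and sends v to w.
Answer: 68904/5525*e1 - 8316/5525*e2


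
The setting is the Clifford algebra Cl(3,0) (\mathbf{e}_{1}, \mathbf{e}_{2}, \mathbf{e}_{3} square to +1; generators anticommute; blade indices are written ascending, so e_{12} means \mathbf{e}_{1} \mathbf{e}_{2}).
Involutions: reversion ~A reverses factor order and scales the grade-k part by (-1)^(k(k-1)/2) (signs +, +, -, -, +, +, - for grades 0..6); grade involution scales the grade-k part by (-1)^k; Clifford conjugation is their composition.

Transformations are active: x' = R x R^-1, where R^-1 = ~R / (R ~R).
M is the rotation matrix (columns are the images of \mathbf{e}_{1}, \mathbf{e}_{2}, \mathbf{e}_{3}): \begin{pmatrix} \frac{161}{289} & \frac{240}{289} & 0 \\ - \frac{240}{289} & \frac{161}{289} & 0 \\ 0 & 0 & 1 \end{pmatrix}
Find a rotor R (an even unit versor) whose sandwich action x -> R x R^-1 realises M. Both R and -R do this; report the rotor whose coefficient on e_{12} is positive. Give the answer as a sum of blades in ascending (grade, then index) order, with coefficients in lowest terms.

Method: write R = a + b12*e_{12} + b13*e_{13} + b23*e_{23} with a^2 + b12^2 + b13^2 + b23^2 = 1 (so R^-1 = ~R). Expanding the columns R e_j ~R gives tr M = 4a^2 - 1 and, from the antisymmetric part, M21 - M12 = -4a*b12, M13 - M31 = 4a*b13, M32 - M23 = -4a*b23.
Here tr M = \frac{611}{289}, so a^2 = (1 + tr M)/4 = \frac{225}{289} and a = ±\frac{15}{17}. Taking a = \frac{15}{17}: M21 - M12 = -\frac{480}{289}, M13 - M31 = 0, M32 - M23 = 0, giving b12 = \frac{8}{17}, b13 = 0, b23 = 0, i.e. R = \frac{15}{17} + \frac{8}{17} e_{12}.
Its e_{12} coefficient is already positive.
Answer: \frac{15}{17} + \frac{8}{17} e_{12}. Why the constraint matters: R and -R act identically through the sandwich — M has trace \frac{611}{289} either way — so only the sign condition on e_{12} picks one of the two preimages.


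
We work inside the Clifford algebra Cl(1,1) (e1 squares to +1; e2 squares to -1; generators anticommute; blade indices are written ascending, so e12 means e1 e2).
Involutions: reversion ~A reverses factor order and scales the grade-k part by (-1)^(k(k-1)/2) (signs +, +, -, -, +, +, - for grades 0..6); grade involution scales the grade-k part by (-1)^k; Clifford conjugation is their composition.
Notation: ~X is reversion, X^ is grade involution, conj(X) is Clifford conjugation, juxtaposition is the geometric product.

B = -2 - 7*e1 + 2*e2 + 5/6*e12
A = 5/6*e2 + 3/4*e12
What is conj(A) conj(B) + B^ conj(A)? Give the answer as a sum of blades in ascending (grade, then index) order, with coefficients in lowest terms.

first term: -25/24 - 29/36*e1 + 83/12*e2 + 22/3*e12
second term: -55/24 + 79/36*e1 - 43/12*e2 - 13/3*e12
Answer: -10/3 + 25/18*e1 + 10/3*e2 + 3*e12


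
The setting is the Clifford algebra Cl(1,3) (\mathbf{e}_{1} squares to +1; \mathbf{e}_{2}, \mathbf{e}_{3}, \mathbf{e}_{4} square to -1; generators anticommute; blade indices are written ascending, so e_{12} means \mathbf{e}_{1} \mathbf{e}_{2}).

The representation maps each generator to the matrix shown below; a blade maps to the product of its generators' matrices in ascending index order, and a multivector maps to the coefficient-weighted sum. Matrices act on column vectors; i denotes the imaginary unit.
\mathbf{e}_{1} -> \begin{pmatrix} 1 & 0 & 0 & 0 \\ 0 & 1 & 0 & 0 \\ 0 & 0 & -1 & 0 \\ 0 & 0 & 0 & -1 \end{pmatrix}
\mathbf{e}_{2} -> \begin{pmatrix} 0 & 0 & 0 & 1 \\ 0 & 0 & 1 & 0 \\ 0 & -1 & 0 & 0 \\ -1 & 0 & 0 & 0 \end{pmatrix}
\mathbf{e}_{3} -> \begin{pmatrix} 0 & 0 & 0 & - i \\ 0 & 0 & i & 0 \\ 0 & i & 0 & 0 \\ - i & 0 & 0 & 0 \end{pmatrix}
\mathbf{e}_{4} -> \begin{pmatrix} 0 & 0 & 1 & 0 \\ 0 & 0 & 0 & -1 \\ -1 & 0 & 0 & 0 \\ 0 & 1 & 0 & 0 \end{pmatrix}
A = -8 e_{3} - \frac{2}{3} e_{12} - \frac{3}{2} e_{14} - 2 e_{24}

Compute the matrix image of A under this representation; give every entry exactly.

Bivector images (products of the table entries): rho(e_{12}) = rho(\mathbf{e}_{1})rho(\mathbf{e}_{2}) = \begin{pmatrix} 0 & 0 & 0 & 1 \\ 0 & 0 & 1 & 0 \\ 0 & 1 & 0 & 0 \\ 1 & 0 & 0 & 0 \end{pmatrix}; rho(e_{14}) = rho(\mathbf{e}_{1})rho(\mathbf{e}_{4}) = \begin{pmatrix} 0 & 0 & 1 & 0 \\ 0 & 0 & 0 & -1 \\ 1 & 0 & 0 & 0 \\ 0 & -1 & 0 & 0 \end{pmatrix}; rho(e_{24}) = rho(\mathbf{e}_{2})rho(\mathbf{e}_{4}) = \begin{pmatrix} 0 & 1 & 0 & 0 \\ -1 & 0 & 0 & 0 \\ 0 & 0 & 0 & 1 \\ 0 & 0 & -1 & 0 \end{pmatrix}.
M = (-8)*rho(e_{3}) + (-\frac{2}{3})*rho(e_{12}) + (-\frac{3}{2})*rho(e_{14}) + (-2)*rho(e_{24}), summed entrywise:
Answer: \begin{pmatrix} 0 & -2 & - \frac{3}{2} & - \frac{2}{3} + 8 i \\ 2 & 0 & - \frac{2}{3} - 8 i & \frac{3}{2} \\ - \frac{3}{2} & - \frac{2}{3} - 8 i & 0 & -2 \\ - \frac{2}{3} + 8 i & \frac{3}{2} & 2 & 0 \end{pmatrix}


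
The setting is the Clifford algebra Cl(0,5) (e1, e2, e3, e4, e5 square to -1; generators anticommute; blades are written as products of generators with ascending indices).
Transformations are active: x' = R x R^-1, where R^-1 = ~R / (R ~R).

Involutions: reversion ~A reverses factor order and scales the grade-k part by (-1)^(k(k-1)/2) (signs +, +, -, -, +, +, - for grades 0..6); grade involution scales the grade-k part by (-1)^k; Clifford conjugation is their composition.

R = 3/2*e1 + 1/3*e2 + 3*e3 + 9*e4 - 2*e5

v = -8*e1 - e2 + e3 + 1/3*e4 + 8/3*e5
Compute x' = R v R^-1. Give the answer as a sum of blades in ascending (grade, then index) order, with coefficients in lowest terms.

~R = 3/2*e1 + 1/3*e2 + 3*e3 + 9*e4 - 2*e5, and R ~R = -3469/36, so R^-1 = ~R / (-3469/36).
R v = 35/3 + 7/6*e1 e2 + 51/2*e1 e3 + 145/2*e1 e4 - 12*e1 e5 + 10/3*e2 e3 + 82/9*e2 e4 - 10/9*e2 e5 - 8*e3 e4 + 10*e3 e5 + 74/3*e4 e5
Answer: 26492/3469*e1 + 3189/3469*e2 - 5989/3469*e3 - 26149/10407*e4 - 22712/10407*e5


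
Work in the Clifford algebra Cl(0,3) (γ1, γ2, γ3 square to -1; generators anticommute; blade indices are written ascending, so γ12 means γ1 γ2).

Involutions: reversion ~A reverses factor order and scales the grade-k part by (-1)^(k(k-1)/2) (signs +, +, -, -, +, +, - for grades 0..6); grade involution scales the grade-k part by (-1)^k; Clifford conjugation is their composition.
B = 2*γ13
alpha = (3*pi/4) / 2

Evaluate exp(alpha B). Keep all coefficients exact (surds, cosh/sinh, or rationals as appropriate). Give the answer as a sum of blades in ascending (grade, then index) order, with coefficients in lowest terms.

B^2 = (2)^2*(γ13)^2 = 4*(-1) = -4 (a basis 2-blade squares to minus the product of its generators' squares).
B^2 = -4 — a negative square means the series sums to a rotation: l = 2, alpha*l = 3*pi/4, so exp(alpha B) = cos(3*pi/4) + (sin(3*pi/4)/2)*B = -sqrt(2)/2 + (sqrt(2)/4)*B.
Answer: -sqrt(2)/2 + sqrt(2)/2*γ13


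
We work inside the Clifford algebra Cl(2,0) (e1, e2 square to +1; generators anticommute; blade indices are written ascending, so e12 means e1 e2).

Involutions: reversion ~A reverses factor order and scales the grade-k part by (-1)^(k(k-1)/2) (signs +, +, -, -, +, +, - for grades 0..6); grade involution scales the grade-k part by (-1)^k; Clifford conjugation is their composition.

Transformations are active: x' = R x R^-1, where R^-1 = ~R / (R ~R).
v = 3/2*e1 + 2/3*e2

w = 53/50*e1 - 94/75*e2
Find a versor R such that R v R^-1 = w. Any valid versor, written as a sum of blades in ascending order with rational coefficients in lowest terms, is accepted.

Reasoning: v^2 = w^2 = 97/36 since conjugation preserves the quadratic form; R = v + w = 64/25*e1 - 44/75*e2 is then valid when invertible, keeping its own part and reversing (v - w)/2.
Answer: 64/25*e1 - 44/75*e2


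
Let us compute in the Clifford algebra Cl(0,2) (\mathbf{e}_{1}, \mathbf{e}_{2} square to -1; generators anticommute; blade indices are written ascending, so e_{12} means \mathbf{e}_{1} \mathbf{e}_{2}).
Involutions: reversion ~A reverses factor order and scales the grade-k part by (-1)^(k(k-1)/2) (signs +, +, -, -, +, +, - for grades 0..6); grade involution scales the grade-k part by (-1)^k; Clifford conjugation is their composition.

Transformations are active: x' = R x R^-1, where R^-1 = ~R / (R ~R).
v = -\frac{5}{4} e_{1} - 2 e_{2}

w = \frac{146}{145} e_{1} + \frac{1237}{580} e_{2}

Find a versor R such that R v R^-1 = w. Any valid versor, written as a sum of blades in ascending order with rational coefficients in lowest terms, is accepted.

Since q(v) = q(w) = -\frac{89}{16}, the sum R = v + w = -\frac{141}{580} e_{1} + \frac{77}{580} e_{2} does the job whenever invertible.
Answer: -\frac{141}{580} e_{1} + \frac{77}{580} e_{2}


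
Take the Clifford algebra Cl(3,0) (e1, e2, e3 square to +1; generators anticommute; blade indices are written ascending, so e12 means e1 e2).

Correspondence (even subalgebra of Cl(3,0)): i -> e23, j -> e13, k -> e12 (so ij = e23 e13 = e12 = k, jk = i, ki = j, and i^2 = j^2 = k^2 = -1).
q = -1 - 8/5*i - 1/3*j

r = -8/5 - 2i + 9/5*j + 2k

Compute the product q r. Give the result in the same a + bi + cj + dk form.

In blades: q = -1 - 1/3*e13 - 8/5*e23, r = -8/5 + 2*e12 + 9/5*e13 - 2*e23.
Distribute q over r term by term (generator squares from the signature, products reordered to ascending indices): (-1)*r = 8/5 - 2*e12 - 9/5*e13 + 2*e23; (-1/3*e13)*r = 3/5 - 2/3*e12 + 8/15*e13 - 2/3*e23; (-8/5*e23)*r = -16/5 - 72/25*e12 + 16/5*e13 + 64/25*e23.
Sum: -1 - 416/75*e12 + 29/15*e13 + 292/75*e23; translating back through the correspondence:
Answer: -1 + 292/75*i + 29/15*j - 416/75*k


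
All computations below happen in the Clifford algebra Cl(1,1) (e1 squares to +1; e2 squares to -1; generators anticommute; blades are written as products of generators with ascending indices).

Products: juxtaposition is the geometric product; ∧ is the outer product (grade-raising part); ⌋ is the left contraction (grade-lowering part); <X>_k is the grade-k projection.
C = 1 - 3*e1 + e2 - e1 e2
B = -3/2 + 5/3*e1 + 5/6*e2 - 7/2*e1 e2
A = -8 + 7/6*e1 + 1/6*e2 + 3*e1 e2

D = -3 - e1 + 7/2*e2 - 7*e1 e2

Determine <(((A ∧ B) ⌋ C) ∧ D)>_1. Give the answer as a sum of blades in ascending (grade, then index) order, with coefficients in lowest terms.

step 1: 12 - 181/12*e1 - 83/12*e2 + 871/36*e1 e2
step 2: 1439/36 - 349/12*e1 + 325/12*e2 - 12*e1 e2
step 3: -1439/12 + 851/18*e1 + 4223/72*e2 - 22933/72*e1 e2
step 4: 851/18*e1 + 4223/72*e2
Answer: 851/18*e1 + 4223/72*e2


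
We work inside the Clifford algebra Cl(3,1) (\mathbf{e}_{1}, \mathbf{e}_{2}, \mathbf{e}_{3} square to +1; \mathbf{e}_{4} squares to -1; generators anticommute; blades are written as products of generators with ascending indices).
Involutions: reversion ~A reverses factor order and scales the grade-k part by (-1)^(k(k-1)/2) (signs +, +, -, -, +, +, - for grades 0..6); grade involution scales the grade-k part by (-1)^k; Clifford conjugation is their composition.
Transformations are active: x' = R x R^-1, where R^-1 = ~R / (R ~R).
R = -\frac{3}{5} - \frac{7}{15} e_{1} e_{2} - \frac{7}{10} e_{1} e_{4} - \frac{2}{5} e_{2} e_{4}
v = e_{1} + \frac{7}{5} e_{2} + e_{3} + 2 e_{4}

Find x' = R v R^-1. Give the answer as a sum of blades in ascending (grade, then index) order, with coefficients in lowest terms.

~R = -\frac{3}{5} + \frac{7}{15} e_{1} e_{2} + \frac{7}{10} e_{1} e_{4} + \frac{2}{5} e_{2} e_{4}, and R ~R = -\frac{13}{180}, so R^-1 = ~R / (-\frac{13}{180}).
R v = \frac{11}{75} e_{1} + \frac{32}{75} e_{2} - \frac{3}{5} e_{3} + \frac{3}{50} e_{4} - \frac{7}{15} e_{1} e_{2} e_{3} - \frac{53}{150} e_{1} e_{2} e_{4} + \frac{7}{10} e_{1} e_{3} e_{4} + \frac{2}{5} e_{2} e_{3} e_{4}
Answer: \frac{1739}{325} e_{1} - \frac{29}{25} e_{2} + e_{3} - \frac{362}{65} e_{4}


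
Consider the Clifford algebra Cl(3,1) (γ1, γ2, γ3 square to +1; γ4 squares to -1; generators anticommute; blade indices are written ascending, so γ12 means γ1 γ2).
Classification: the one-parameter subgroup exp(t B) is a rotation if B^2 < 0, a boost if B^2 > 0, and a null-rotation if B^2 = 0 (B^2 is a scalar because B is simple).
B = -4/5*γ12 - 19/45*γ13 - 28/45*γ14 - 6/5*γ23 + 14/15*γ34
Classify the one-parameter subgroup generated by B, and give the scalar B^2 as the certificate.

B^2 term by term: the squares give (-4/5)^2*(γ12)^2 + (-19/45)^2*(γ13)^2 + (-28/45)^2*(γ14)^2 + (-6/5)^2*(γ23)^2 + (14/15)^2*(γ34)^2 = 16/25*(-1) + 361/2025*(-1) + 784/2025*(+1) + 36/25*(-1) + 196/225*(+1) = -1 (each basis 2-blade squares to minus the product of its generators' squares); cross terms between blades sharing an index anticommute and cancel; the commuting (index-disjoint) pairs give grade-4 terms 2*c*c'*(blade product), which cancel blade by blade — γ1234: -112/75 + 112/75 = 0 — confirming B is simple. So B^2 = -1.
Answer: rotation, certificate B^2 = -1. The scalar -1 is the complete invariant here: its sign names the subgroup type.


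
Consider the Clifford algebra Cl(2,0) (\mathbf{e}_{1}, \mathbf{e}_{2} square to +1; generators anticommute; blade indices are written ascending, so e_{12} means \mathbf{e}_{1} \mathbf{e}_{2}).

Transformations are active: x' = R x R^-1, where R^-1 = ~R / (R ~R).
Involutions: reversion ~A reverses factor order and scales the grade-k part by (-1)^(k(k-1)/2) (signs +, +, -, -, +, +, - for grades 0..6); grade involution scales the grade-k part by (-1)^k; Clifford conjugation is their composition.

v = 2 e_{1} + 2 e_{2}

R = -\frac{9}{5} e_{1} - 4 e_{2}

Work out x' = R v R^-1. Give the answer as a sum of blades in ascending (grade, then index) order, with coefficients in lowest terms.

~R = -\frac{9}{5} e_{1} - 4 e_{2}, and R ~R = \frac{481}{25}, so R^-1 = ~R / (\frac{481}{25}).
R v = -\frac{58}{5} + \frac{22}{5} e_{12}
Answer: \frac{82}{481} e_{1} + \frac{1358}{481} e_{2}


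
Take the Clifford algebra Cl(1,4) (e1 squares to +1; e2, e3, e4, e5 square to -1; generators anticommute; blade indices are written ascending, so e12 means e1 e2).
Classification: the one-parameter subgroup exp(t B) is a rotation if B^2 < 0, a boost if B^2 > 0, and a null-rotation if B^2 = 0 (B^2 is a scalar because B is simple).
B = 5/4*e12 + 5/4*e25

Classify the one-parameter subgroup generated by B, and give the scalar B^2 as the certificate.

B^2 term by term: the squares give (5/4)^2*(e12)^2 + (5/4)^2*(e25)^2 = 25/16*(+1) + 25/16*(-1) = 0 (each basis 2-blade squares to minus the product of its generators' squares); cross terms between blades sharing an index anticommute and cancel. So B^2 = 0.
Answer: null-rotation, certificate B^2 = 0. The invariant at work: B^2 = 0 is unchanged by conjugation, hence its sign classifies the subgroup whatever basis B is written in.


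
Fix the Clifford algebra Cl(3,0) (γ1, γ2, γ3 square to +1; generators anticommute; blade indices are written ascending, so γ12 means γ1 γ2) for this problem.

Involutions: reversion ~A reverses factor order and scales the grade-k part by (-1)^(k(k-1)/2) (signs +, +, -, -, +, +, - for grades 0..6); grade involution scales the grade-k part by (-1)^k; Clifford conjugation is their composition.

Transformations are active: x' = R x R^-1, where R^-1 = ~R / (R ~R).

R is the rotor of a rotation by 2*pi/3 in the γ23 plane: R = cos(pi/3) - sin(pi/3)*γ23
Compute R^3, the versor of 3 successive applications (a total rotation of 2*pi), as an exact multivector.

Because a rotor carries half the rotation angle, composing 3 copies of this γ23-plane rotor multiplies the phase: 3*(pi/3) = pi, hence R^3 = cos(pi) - sin(pi)*γ23.
cos(pi) = -1 and sin(pi) = 0, so R^3 = -1. The total rotation 2*pi is 1 full turn, so every vector returns to itself, yet the rotor is -1, on the OTHER sheet of the double cover (an odd number of 2*pi turns).
Answer: -1
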